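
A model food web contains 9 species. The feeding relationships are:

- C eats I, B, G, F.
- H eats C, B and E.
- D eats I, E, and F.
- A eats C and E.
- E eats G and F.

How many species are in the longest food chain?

3 species

One longest chain: G → E → D.
It has 3 species and 2 links.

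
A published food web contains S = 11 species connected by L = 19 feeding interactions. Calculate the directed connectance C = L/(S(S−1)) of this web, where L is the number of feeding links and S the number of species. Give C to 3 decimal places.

C = 0.173

The web has S = 11 species and L = 19 feeding links.
C = L / (S(S−1)) = 19 / 110 = 0.1727 ≈ 0.173.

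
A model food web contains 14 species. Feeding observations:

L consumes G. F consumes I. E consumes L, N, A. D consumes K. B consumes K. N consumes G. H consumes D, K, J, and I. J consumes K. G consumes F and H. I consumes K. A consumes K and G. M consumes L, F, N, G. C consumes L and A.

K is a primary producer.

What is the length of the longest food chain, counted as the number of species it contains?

6 species

One longest chain: K → I → F → G → L → C.
It has 6 species and 5 links.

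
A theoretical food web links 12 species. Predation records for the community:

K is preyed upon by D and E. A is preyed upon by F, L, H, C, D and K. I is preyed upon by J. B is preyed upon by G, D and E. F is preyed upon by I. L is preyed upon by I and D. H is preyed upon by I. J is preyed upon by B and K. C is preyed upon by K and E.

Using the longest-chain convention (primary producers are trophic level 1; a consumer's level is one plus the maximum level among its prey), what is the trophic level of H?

Trophic level 2

A is a producer → level 1.
H eats A → level 2.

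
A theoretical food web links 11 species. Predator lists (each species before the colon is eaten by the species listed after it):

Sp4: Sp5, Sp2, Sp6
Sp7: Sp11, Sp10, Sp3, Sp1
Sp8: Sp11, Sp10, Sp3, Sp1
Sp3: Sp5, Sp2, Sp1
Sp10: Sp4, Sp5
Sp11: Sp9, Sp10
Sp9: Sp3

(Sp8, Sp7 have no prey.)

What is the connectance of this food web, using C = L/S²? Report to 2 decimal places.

C = 0.16

The web has S = 11 species and L = 19 feeding links.
C = L / S² = 19 / 121 = 0.1570 ≈ 0.16.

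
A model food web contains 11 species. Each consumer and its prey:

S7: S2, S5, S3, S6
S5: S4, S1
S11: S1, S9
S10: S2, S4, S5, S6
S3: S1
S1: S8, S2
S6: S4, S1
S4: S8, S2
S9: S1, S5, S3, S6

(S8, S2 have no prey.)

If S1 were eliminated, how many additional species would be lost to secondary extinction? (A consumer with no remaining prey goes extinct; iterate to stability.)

1

Remove S1.
Round 1: S3 (all prey gone) → extinct.
No further losses. Total secondary extinctions: 1.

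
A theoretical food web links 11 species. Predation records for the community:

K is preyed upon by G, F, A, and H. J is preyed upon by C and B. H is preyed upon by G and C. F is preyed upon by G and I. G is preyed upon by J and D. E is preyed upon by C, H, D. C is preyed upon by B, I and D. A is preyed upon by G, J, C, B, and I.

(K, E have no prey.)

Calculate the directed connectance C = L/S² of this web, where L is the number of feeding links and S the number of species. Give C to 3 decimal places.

C = 0.190

The web has S = 11 species and L = 23 feeding links.
C = L / S² = 23 / 121 = 0.1901 ≈ 0.190.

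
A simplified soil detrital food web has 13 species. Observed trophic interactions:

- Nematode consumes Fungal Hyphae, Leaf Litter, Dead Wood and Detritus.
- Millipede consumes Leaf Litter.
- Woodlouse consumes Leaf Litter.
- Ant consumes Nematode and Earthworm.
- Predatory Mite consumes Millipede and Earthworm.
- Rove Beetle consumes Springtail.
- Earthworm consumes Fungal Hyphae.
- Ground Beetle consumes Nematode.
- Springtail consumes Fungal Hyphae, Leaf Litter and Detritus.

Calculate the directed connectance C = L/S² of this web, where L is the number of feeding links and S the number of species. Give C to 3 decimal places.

The web has S = 13 species and L = 16 feeding links.
C = L / S² = 16 / 169 = 0.0947 ≈ 0.095.

C = 0.095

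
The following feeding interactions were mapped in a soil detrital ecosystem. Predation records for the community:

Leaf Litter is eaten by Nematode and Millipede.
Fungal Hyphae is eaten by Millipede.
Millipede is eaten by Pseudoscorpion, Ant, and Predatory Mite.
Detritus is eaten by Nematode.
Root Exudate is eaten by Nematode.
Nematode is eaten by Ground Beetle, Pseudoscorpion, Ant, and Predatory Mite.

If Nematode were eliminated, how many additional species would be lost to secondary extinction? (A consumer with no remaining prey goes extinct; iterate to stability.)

Remove Nematode.
Round 1: Ground Beetle (all prey gone) → extinct.
No further losses. Total secondary extinctions: 1.

1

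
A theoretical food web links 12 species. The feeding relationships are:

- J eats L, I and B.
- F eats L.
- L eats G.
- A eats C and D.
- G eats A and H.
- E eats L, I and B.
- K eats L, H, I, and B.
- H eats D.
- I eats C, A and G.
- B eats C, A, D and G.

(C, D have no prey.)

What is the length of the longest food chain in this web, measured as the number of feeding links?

4 links

One longest chain: D → H → G → I → E.
It has 5 species and 4 links.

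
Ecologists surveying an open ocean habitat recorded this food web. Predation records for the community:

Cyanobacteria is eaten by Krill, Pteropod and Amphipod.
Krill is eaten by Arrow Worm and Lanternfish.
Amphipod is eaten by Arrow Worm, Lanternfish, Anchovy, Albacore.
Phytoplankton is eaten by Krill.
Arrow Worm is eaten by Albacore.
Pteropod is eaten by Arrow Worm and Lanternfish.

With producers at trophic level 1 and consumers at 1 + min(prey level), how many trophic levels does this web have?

Producers (level 1): Phytoplankton, Cyanobacteria.
Following each consumer down to its lowest-level prey: Cyanobacteria → Amphipod → Anchovy (levels 1 through 3).
All prey of Anchovy (Amphipod 2) are at level 2 or above, so Anchovy is at level 1 + 2 = 3.
Every consumer has at least one prey at level 2 or below, so none exceeds level 3.

3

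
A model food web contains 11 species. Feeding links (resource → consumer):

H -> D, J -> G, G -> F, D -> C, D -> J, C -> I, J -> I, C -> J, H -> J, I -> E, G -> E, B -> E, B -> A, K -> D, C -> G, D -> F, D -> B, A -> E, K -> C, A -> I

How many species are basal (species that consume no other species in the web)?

2

Basal species (no prey listed): K, H.
Count: 2.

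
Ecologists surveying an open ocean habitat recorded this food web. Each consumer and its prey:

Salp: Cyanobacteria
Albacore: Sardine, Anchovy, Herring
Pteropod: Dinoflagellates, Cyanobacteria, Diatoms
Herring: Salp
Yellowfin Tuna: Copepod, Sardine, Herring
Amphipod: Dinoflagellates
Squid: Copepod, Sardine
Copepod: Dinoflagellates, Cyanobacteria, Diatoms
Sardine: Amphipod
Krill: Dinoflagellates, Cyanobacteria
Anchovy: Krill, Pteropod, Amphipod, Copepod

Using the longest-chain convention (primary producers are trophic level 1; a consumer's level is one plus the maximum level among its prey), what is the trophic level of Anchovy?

Dinoflagellates is a producer → level 1.
Krill eats Dinoflagellates (level 1); other prey at levels: Cyanobacteria 1 → level 2.
Anchovy eats Krill (level 2); other prey at levels: Pteropod 2, Amphipod 2, Copepod 2 → level 3.

Trophic level 3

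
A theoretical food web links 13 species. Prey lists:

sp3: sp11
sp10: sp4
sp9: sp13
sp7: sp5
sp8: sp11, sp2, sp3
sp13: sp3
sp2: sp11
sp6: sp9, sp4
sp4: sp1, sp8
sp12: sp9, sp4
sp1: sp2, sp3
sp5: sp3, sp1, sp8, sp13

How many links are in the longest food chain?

One longest chain: sp11 → sp3 → sp13 → sp9 → sp12.
It has 5 species and 4 links.

4 links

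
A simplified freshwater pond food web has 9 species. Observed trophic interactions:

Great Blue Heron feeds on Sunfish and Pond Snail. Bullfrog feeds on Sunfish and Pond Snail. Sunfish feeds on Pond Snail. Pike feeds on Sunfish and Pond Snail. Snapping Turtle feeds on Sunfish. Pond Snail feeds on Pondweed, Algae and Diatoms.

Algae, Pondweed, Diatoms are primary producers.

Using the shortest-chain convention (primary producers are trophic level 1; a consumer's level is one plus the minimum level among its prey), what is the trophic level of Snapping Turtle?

Trophic level 4

Algae is a producer → level 1.
Pond Snail eats Algae → level 2.
Sunfish eats Pond Snail → level 3.
Snapping Turtle eats Sunfish → level 4.
No prey of Snapping Turtle is below level 3, so 4 is the minimum.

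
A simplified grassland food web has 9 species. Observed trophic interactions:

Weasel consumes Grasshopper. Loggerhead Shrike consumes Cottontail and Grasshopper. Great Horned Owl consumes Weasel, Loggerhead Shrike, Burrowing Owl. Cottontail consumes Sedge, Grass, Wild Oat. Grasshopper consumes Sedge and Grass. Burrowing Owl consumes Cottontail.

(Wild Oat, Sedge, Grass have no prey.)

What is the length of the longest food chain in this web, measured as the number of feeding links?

One longest chain: Sedge → Grasshopper → Weasel → Great Horned Owl.
It has 4 species and 3 links.

3 links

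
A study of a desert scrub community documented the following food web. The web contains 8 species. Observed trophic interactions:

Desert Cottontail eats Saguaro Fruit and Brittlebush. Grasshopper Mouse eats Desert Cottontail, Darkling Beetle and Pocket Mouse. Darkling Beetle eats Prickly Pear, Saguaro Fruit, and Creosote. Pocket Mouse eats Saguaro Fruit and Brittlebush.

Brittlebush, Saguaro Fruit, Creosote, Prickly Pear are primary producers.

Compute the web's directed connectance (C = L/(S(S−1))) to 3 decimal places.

C = 0.179

The web has S = 8 species and L = 10 feeding links.
C = L / (S(S−1)) = 10 / 56 = 0.1786 ≈ 0.179.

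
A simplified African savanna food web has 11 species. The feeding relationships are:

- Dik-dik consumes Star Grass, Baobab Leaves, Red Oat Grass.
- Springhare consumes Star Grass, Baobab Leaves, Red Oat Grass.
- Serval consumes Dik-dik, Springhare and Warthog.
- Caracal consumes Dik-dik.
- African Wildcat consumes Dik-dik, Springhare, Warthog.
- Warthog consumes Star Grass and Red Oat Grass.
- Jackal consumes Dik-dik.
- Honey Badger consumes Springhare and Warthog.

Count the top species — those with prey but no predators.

5

Top species (has prey, but nothing eats it): Honey Badger, Serval, African Wildcat, Jackal, Caracal.
Count: 5.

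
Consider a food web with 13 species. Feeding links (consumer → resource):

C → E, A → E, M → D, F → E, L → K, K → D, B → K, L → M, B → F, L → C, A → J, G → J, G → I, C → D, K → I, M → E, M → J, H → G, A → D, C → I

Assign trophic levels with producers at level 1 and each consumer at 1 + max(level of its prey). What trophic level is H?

Trophic level 3

I is a producer → level 1.
G eats I (level 1); other prey at levels: J 1 → level 2.
H eats G → level 3.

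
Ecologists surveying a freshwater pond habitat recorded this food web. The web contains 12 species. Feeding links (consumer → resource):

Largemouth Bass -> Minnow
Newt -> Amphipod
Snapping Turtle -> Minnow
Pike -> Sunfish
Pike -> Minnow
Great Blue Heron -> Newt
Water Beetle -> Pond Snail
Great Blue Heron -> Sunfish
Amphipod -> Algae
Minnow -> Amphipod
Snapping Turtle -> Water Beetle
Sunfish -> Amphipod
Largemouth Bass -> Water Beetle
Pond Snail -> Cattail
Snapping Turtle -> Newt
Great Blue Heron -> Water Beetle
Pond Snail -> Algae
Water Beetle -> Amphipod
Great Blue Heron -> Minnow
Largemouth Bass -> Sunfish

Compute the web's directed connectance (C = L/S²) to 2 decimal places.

C = 0.14

The web has S = 12 species and L = 20 feeding links.
C = L / S² = 20 / 144 = 0.1389 ≈ 0.14.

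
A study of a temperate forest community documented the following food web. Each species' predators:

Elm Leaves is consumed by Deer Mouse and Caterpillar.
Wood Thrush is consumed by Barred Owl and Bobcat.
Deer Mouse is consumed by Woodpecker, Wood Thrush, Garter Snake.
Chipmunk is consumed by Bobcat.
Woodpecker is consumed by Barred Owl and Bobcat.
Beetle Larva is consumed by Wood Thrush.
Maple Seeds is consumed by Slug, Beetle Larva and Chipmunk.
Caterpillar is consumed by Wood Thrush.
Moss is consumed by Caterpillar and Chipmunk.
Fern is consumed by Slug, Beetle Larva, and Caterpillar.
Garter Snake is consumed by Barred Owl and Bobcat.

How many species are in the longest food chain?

4 species

One longest chain: Elm Leaves → Deer Mouse → Woodpecker → Bobcat.
It has 4 species and 3 links.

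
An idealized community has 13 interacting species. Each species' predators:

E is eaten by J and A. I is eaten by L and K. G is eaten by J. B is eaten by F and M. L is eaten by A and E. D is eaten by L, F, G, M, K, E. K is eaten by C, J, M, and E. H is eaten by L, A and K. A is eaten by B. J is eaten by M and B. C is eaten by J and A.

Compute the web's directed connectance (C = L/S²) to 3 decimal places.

The web has S = 13 species and L = 27 feeding links.
C = L / S² = 27 / 169 = 0.1598 ≈ 0.160.

C = 0.160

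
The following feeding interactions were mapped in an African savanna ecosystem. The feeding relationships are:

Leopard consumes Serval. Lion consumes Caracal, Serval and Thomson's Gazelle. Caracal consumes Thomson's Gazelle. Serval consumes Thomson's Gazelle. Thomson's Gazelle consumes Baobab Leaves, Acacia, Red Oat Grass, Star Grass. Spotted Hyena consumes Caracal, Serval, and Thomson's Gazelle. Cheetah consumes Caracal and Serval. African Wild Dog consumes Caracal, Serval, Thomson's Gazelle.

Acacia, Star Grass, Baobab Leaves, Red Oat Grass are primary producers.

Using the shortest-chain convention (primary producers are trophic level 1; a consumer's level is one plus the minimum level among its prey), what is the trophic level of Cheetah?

Trophic level 4

Acacia is a producer → level 1.
Thomson's Gazelle eats Acacia → level 2.
Serval eats Thomson's Gazelle → level 3.
Cheetah eats Serval → level 4.
No prey of Cheetah is below level 3, so 4 is the minimum.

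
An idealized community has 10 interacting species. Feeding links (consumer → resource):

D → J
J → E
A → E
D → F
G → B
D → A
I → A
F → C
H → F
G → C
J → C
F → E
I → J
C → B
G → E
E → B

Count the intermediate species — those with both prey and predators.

Intermediate species (has both prey and predators): E, C, A, F, J.
Count: 5.

5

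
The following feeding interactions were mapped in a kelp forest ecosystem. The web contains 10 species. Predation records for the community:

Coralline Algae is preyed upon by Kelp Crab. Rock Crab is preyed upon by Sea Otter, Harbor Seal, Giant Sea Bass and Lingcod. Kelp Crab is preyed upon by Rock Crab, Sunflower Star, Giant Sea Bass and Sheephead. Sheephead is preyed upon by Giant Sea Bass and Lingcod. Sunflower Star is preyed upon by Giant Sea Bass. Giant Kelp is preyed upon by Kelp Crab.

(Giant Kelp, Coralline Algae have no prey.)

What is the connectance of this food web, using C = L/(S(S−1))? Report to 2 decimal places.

The web has S = 10 species and L = 13 feeding links.
C = L / (S(S−1)) = 13 / 90 = 0.1444 ≈ 0.14.

C = 0.14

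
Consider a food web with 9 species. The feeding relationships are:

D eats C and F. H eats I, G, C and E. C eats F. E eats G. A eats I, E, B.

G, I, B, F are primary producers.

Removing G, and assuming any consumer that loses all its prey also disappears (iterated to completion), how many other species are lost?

Remove G.
Round 1: E (all prey gone) → extinct.
No further losses. Total secondary extinctions: 1.

1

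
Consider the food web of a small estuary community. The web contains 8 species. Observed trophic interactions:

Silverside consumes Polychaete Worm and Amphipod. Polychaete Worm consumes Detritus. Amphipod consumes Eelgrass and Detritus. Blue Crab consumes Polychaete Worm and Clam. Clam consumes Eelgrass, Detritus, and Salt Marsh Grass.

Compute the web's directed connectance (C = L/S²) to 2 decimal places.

C = 0.16

The web has S = 8 species and L = 10 feeding links.
C = L / S² = 10 / 64 = 0.1562 ≈ 0.16.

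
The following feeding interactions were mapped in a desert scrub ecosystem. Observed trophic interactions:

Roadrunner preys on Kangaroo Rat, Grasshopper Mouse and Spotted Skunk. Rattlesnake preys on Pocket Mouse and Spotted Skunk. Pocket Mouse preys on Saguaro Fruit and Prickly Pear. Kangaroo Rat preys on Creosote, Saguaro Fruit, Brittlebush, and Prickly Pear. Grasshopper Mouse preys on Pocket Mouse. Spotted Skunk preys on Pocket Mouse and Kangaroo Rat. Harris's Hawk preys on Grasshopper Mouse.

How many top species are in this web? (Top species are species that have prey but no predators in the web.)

3

Top species (has prey, but nothing eats it): Harris's Hawk, Roadrunner, Rattlesnake.
Count: 3.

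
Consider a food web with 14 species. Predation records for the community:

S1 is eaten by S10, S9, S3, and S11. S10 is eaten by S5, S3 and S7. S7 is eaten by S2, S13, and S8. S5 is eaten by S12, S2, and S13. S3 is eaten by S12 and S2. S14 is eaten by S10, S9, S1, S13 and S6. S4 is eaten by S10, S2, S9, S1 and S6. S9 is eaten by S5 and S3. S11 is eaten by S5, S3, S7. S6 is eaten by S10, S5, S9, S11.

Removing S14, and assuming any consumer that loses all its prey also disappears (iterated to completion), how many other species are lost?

Remove S14.
Every predator of it retains at least one other prey: S6 still has S4; S1 still has S4; S10 still has S4, S6, S1; S9 still has S4, S6, S1; S13 still has S7, S5.
No consumer loses all prey, so no secondary extinctions occur.

0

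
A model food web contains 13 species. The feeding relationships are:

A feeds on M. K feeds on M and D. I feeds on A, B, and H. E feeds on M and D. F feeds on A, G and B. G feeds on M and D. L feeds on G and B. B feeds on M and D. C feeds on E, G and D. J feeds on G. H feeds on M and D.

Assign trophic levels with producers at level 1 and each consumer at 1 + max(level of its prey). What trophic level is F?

Trophic level 3

D is a producer → level 1.
B eats D (level 1); other prey at levels: M 1 → level 2.
F eats B (level 2); other prey at levels: A 2, G 2 → level 3.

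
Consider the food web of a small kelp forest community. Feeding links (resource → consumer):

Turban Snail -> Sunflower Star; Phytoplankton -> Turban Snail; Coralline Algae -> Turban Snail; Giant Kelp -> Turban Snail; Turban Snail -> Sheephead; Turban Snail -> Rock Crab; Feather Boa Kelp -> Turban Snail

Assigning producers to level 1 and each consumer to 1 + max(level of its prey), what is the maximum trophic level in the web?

Producers (level 1): Feather Boa Kelp, Phytoplankton, Coralline Algae, Giant Kelp.
Feather Boa Kelp → Turban Snail → Sunflower Star gives Sunflower Star level 3.
No species has a prey at level 3, so no species reaches level 4.

3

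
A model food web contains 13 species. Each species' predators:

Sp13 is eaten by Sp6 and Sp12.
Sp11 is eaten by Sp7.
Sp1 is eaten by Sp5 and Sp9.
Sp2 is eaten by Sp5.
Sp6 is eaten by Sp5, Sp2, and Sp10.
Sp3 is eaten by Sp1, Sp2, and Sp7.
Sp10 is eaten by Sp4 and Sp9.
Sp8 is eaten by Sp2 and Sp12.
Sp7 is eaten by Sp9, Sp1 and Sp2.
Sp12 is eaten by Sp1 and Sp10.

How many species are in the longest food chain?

4 species

One longest chain: Sp13 → Sp6 → Sp2 → Sp5.
It has 4 species and 3 links.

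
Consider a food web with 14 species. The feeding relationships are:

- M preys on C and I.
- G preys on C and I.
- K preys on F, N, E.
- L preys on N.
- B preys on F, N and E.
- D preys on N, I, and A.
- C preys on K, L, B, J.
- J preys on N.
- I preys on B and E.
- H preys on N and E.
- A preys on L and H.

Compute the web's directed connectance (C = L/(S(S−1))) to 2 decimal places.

C = 0.14

The web has S = 14 species and L = 25 feeding links.
C = L / (S(S−1)) = 25 / 182 = 0.1374 ≈ 0.14.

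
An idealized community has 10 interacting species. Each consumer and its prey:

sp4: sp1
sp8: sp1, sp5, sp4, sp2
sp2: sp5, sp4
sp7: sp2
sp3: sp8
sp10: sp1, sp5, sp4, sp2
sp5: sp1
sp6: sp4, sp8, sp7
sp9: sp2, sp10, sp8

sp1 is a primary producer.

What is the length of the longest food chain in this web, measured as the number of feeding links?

4 links

One longest chain: sp1 → sp5 → sp2 → sp8 → sp3.
It has 5 species and 4 links.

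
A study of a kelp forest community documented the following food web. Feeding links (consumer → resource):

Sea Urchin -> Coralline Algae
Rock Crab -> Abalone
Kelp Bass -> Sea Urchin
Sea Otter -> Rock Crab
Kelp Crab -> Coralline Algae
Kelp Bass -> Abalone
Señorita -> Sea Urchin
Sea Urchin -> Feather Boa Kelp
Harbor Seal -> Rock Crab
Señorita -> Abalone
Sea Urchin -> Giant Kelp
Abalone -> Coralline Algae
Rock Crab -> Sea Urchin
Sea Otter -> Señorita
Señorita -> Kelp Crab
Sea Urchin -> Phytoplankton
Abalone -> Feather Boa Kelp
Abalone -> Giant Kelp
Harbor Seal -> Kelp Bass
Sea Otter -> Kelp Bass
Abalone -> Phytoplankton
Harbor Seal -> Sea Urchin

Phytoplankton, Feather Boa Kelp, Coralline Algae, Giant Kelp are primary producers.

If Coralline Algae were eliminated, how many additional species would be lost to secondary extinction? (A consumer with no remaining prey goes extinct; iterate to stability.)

1

Remove Coralline Algae.
Round 1: Kelp Crab (all prey gone) → extinct.
No further losses. Total secondary extinctions: 1.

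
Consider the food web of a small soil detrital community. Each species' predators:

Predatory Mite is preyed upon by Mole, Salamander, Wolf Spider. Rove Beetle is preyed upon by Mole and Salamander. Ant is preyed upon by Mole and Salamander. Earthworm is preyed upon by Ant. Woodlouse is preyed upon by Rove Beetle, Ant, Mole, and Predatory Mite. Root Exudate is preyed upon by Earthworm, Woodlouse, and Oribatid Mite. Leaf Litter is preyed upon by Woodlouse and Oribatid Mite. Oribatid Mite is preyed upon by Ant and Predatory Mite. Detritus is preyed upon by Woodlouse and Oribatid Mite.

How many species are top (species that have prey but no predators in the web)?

Top species (has prey, but nothing eats it): Mole, Salamander, Wolf Spider.
Count: 3.

3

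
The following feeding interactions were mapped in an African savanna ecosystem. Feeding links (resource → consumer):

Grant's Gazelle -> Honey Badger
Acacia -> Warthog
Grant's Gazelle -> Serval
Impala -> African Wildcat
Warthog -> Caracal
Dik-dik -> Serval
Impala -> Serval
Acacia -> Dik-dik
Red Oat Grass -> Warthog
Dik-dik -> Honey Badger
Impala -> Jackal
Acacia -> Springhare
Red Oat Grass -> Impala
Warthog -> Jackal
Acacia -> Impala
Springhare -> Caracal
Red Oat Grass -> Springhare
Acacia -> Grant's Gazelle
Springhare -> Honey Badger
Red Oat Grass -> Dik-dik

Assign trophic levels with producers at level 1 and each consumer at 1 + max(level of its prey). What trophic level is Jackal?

Trophic level 3

Acacia is a producer → level 1.
Warthog eats Acacia (level 1); other prey at levels: Red Oat Grass 1 → level 2.
Jackal eats Warthog (level 2); other prey at levels: Impala 2 → level 3.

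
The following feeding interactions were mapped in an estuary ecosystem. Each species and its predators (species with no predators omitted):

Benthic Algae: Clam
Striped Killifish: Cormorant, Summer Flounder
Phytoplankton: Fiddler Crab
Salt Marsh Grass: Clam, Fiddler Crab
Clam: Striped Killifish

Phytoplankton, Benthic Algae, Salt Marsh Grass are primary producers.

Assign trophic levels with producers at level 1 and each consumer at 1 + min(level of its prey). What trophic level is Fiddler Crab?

Trophic level 2

Phytoplankton is a producer → level 1.
Fiddler Crab eats Phytoplankton → level 2.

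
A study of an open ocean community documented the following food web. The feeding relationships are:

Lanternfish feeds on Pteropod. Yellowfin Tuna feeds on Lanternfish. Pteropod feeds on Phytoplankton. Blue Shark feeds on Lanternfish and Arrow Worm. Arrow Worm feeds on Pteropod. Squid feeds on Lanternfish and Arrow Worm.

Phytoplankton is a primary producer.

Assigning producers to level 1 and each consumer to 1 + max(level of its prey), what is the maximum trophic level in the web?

4

Producers (level 1): Phytoplankton.
Phytoplankton → Pteropod → Lanternfish → Yellowfin Tuna gives Yellowfin Tuna level 4.
No species has a prey at level 4, so no species reaches level 5.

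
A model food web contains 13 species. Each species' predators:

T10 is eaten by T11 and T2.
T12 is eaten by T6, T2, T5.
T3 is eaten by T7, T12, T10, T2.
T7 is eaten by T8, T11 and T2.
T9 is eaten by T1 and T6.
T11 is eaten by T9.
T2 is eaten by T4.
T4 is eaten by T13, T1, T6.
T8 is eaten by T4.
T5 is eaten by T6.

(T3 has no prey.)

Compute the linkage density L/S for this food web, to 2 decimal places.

L/S = 1.62

There are L = 21 links among S = 13 species.
L/S = 21/13 = 1.6154 ≈ 1.62.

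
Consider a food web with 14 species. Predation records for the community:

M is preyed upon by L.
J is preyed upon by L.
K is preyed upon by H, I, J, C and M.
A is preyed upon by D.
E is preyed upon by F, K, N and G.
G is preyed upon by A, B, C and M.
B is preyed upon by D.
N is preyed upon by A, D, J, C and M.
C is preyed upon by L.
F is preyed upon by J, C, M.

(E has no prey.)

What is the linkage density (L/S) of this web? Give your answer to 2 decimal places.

There are L = 26 links among S = 14 species.
L/S = 26/14 = 1.8571 ≈ 1.86.

L/S = 1.86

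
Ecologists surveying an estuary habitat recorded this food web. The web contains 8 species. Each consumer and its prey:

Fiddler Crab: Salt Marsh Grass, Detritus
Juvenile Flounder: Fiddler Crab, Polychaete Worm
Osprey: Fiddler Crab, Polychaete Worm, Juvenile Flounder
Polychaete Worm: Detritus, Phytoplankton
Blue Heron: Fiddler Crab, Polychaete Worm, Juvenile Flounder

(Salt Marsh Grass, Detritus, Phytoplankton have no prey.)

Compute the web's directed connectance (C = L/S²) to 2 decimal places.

The web has S = 8 species and L = 12 feeding links.
C = L / S² = 12 / 64 = 0.1875 ≈ 0.19.

C = 0.19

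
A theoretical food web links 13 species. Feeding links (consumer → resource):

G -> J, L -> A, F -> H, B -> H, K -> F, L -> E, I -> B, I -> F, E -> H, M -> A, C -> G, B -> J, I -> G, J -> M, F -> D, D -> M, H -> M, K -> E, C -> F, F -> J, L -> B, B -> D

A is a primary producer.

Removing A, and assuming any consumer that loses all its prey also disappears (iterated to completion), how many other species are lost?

Remove A.
Round 1: M (all prey gone) → extinct.
Round 2: H (all prey gone), J (all prey gone), D (all prey gone) → extinct.
Round 3: E (all prey gone), F (all prey gone), G (all prey gone), B (all prey gone) → extinct.
Round 4: C (all prey gone), L (all prey gone), K (all prey gone), I (all prey gone) → extinct.
No further losses. Total secondary extinctions: 12.

12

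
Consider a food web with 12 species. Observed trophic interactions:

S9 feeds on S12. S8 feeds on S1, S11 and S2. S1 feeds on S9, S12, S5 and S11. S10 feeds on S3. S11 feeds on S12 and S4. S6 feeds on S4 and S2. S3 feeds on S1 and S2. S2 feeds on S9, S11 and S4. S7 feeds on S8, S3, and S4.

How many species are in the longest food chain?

One longest chain: S12 → S9 → S2 → S8 → S7.
It has 5 species and 4 links.

5 species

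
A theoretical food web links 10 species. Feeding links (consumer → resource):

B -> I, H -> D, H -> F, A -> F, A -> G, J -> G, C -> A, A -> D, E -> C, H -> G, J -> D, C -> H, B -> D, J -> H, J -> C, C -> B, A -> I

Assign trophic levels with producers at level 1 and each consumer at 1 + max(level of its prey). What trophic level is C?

Trophic level 3

D is a producer → level 1.
H eats D (level 1); other prey at levels: F 1, G 1 → level 2.
C eats H (level 2); other prey at levels: B 2, A 2 → level 3.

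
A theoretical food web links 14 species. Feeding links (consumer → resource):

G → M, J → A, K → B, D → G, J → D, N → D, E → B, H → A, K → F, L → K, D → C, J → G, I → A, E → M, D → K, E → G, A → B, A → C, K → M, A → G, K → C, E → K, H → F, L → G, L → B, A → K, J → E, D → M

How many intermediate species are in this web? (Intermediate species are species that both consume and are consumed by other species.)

5

Intermediate species (has both prey and predators): G, K, E, A, D.
Count: 5.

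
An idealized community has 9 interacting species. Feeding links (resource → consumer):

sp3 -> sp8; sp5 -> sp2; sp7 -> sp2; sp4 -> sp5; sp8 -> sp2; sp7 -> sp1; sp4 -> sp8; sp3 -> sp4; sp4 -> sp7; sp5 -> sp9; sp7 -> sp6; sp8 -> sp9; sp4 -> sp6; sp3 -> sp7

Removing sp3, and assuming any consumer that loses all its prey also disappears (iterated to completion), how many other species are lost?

Remove sp3.
Round 1: sp4 (all prey gone) → extinct.
Round 2: sp7 (all prey gone), sp8 (all prey gone), sp5 (all prey gone) → extinct.
Round 3: sp1 (all prey gone), sp9 (all prey gone), sp6 (all prey gone), sp2 (all prey gone) → extinct.
No further losses. Total secondary extinctions: 8.

8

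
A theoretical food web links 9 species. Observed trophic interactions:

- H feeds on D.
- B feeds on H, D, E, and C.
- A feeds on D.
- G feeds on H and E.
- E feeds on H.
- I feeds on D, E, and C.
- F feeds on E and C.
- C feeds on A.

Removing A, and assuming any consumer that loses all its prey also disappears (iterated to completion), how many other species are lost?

1

Remove A.
Round 1: C (all prey gone) → extinct.
No further losses. Total secondary extinctions: 1.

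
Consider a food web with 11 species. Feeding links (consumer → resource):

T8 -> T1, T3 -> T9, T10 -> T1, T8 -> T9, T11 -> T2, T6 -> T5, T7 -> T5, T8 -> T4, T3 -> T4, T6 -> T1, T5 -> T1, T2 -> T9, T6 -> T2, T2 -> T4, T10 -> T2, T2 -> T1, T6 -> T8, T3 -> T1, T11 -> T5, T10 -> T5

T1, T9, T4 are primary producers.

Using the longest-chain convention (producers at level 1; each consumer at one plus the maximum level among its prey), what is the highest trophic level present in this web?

Producers (level 1): T1, T9, T4.
T1 → T5 → T7 gives T7 level 3.
No species has a prey at level 3, so no species reaches level 4.

3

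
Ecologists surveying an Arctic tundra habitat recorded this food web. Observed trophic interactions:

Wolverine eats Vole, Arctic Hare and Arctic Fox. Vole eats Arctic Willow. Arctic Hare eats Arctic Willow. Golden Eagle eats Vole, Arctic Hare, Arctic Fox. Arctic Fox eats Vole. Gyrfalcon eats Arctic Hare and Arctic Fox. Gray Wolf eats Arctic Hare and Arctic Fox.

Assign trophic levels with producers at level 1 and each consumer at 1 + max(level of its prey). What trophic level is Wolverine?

Trophic level 4

Arctic Willow is a producer → level 1.
Vole eats Arctic Willow → level 2.
Arctic Fox eats Vole → level 3.
Wolverine eats Arctic Fox (level 3); other prey at levels: Arctic Hare 2, Vole 2 → level 4.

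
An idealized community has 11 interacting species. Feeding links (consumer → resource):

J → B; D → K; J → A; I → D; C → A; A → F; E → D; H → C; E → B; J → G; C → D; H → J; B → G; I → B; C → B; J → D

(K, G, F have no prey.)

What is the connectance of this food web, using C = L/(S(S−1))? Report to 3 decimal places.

The web has S = 11 species and L = 16 feeding links.
C = L / (S(S−1)) = 16 / 110 = 0.1455 ≈ 0.145.

C = 0.145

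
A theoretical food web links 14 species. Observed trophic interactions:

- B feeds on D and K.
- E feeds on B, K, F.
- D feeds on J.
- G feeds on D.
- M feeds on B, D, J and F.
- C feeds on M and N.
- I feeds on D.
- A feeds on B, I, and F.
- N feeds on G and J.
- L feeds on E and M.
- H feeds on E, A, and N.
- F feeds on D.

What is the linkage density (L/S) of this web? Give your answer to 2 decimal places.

L/S = 1.79

There are L = 25 links among S = 14 species.
L/S = 25/14 = 1.7857 ≈ 1.79.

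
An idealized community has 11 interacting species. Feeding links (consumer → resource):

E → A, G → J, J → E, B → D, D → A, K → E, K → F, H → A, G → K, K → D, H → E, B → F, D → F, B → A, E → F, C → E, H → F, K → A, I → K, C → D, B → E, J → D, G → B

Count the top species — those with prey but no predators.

Top species (has prey, but nothing eats it): C, H, G, I.
Count: 4.

4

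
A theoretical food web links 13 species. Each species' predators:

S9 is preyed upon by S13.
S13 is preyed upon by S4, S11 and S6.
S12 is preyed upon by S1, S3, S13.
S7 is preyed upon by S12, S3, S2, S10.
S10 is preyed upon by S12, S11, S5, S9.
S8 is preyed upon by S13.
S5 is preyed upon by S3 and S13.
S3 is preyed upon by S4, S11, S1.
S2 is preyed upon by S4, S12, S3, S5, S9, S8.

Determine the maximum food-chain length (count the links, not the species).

4 links

One longest chain: S7 → S10 → S5 → S3 → S1.
It has 5 species and 4 links.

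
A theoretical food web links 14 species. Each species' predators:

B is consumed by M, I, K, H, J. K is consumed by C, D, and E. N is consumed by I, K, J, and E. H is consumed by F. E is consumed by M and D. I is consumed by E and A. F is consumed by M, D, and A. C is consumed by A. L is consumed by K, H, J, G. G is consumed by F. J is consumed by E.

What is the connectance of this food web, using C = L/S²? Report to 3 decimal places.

The web has S = 14 species and L = 27 feeding links.
C = L / S² = 27 / 196 = 0.1378 ≈ 0.138.

C = 0.138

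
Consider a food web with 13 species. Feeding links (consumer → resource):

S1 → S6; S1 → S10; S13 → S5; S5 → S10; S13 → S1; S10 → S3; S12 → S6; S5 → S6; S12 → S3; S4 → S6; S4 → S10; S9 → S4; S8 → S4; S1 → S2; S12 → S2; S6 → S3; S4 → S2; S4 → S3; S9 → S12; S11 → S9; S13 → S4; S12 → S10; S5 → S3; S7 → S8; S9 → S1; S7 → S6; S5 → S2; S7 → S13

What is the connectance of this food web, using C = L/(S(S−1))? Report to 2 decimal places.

C = 0.18

The web has S = 13 species and L = 28 feeding links.
C = L / (S(S−1)) = 28 / 156 = 0.1795 ≈ 0.18.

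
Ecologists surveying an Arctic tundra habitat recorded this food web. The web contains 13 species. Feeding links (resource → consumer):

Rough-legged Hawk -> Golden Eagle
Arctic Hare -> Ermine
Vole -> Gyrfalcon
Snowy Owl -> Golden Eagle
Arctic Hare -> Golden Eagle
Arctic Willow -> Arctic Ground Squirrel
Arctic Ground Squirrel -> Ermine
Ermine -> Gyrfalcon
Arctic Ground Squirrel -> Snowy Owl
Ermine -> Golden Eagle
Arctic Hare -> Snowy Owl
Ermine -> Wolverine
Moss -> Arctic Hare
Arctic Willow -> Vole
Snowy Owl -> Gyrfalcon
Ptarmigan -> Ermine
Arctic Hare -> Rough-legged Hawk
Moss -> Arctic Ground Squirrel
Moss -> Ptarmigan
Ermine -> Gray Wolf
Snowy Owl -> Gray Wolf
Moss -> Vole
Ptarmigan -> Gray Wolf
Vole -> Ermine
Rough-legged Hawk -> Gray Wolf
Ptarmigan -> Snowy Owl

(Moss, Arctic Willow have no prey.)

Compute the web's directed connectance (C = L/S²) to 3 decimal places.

C = 0.154

The web has S = 13 species and L = 26 feeding links.
C = L / S² = 26 / 169 = 0.1538 ≈ 0.154.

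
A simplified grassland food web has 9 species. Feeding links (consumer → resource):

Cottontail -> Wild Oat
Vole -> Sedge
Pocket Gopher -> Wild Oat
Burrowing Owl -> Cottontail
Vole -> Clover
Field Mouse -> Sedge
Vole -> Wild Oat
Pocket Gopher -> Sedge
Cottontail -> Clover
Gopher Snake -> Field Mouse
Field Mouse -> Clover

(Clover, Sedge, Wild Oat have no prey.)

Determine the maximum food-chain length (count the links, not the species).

2 links

One longest chain: Clover → Field Mouse → Gopher Snake.
It has 3 species and 2 links.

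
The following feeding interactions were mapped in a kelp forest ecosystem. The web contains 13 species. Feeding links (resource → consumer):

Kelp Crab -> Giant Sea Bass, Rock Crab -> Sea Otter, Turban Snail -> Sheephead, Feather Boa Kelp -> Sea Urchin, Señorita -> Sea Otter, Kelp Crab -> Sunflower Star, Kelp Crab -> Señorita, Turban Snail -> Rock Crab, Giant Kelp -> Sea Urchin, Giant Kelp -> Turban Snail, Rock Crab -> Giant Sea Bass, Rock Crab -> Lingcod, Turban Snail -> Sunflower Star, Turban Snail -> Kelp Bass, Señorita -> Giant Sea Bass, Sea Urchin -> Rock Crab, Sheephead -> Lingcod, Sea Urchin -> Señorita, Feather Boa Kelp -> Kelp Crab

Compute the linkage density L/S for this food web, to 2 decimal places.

L/S = 1.46

There are L = 19 links among S = 13 species.
L/S = 19/13 = 1.4615 ≈ 1.46.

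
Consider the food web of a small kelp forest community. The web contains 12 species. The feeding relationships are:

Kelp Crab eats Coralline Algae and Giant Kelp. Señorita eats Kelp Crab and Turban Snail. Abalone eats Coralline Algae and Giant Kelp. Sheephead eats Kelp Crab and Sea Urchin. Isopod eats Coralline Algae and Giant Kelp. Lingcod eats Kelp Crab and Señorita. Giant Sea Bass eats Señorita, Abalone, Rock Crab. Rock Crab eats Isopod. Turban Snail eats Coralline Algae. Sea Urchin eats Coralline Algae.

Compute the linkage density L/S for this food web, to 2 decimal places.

L/S = 1.50

There are L = 18 links among S = 12 species.
L/S = 18/12 = 1.5000 ≈ 1.50.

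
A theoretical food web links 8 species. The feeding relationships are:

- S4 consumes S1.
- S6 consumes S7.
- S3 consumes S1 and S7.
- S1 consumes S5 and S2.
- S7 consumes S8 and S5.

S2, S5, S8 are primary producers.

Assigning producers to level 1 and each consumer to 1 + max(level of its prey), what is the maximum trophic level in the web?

Producers (level 1): S2, S5, S8.
S5 → S7 → S6 gives S6 level 3.
No species has a prey at level 3, so no species reaches level 4.

3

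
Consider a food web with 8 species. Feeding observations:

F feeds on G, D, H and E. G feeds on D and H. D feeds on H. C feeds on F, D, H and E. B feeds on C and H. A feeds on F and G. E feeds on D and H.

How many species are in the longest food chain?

One longest chain: H → D → E → F → C → B.
It has 6 species and 5 links.

6 species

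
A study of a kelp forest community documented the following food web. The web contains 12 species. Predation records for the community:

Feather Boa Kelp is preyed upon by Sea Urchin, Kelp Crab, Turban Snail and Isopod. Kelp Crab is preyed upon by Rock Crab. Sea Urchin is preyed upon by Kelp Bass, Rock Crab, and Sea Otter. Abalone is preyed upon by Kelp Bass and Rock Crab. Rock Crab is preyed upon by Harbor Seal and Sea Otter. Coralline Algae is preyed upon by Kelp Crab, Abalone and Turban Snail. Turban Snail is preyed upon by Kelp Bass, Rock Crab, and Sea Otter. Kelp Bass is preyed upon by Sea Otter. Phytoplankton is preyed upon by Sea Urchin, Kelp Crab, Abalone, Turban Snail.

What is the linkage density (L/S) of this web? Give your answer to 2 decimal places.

L/S = 1.92

There are L = 23 links among S = 12 species.
L/S = 23/12 = 1.9167 ≈ 1.92.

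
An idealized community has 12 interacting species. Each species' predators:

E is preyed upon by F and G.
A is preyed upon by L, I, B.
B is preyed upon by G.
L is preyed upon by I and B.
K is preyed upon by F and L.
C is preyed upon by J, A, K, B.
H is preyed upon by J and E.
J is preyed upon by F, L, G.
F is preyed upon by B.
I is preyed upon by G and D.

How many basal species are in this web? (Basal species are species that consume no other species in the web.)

Basal species (no prey listed): C, H.
Count: 2.

2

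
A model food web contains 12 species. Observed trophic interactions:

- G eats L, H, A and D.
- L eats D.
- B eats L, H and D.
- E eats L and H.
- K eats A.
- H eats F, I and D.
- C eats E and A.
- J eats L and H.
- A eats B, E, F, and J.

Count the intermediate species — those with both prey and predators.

Intermediate species (has both prey and predators): L, H, B, E, J, A.
Count: 6.

6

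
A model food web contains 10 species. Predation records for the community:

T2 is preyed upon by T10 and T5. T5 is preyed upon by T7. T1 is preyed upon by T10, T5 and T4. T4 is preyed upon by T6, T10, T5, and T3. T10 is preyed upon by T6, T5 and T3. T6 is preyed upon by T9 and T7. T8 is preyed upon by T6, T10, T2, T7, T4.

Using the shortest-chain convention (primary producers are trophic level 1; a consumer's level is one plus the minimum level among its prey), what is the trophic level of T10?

T1 is a producer → level 1.
T10 eats T1 → level 2.

Trophic level 2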